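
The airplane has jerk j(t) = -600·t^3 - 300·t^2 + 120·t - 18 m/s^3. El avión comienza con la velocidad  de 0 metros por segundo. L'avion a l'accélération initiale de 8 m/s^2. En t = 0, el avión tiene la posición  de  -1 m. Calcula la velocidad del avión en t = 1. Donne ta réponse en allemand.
Wir müssen das Integral unserer Gleichung für den Ruck j(t) = -600·t^3 - 300·t^2 + 120·t - 18 2-mal finden. Durch Integration von dem Ruck und Verwendung der Anfangsbedingung a(0) = 8, erhalten wir a(t) = -150·t^4 - 100·t^3 + 60·t^2 - 18·t + 8. Mit ∫a(t)dt und Anwendung von v(0) = 0, finden wir v(t) = t·(-30·t^4 - 25·t^3 + 20·t^2 - 9·t + 8). Wir haben die Geschwindigkeit v(t) = t·(-30·t^4 - 25·t^3 + 20·t^2 - 9·t + 8). Durch Einsetzen von t = 1: v(1) = -36.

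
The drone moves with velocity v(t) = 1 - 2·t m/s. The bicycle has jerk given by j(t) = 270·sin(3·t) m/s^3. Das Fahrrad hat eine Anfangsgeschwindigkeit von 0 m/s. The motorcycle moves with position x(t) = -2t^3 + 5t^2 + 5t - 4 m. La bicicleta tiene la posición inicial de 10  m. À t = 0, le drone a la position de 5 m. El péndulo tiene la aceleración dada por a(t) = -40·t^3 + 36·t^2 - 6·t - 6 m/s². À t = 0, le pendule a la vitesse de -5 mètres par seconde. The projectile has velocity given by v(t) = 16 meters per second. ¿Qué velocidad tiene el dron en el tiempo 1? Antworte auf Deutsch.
Wir haben die Geschwindigkeit v(t) = 1 - 2·t. Durch Einsetzen von t = 1: v(1) = -1.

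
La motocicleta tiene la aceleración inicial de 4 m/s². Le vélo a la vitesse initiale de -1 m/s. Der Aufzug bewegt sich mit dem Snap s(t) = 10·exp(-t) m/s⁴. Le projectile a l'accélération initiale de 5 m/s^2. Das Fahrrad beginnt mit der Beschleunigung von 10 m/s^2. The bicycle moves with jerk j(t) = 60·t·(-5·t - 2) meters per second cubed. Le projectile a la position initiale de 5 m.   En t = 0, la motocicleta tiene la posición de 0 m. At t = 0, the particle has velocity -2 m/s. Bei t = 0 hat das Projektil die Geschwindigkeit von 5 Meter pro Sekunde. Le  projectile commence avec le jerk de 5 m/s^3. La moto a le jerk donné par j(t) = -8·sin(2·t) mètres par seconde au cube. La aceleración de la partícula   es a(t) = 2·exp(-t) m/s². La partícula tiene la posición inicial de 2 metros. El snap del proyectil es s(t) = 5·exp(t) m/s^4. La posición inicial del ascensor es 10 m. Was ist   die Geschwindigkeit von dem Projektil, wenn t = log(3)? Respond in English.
To solve this, we need to take 3 integrals of our snap equation s(t) = 5·exp(t). Integrating snap and using the initial condition j(0) = 5, we get j(t) = 5·exp(t). The integral of jerk is acceleration. Using a(0) = 5, we get a(t) = 5·exp(t). The integral of acceleration, with v(0) = 5, gives velocity: v(t) = 5·exp(t). We have velocity v(t) = 5·exp(t). Substituting t = log(3): v(log(3)) = 15.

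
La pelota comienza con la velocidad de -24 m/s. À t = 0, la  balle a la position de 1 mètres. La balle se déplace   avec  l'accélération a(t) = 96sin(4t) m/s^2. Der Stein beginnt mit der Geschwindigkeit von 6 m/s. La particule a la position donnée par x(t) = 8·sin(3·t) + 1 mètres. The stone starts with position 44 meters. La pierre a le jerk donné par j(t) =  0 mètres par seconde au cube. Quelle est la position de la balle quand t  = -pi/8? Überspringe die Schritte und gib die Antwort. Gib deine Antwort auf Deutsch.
x(-pi/8) = 7.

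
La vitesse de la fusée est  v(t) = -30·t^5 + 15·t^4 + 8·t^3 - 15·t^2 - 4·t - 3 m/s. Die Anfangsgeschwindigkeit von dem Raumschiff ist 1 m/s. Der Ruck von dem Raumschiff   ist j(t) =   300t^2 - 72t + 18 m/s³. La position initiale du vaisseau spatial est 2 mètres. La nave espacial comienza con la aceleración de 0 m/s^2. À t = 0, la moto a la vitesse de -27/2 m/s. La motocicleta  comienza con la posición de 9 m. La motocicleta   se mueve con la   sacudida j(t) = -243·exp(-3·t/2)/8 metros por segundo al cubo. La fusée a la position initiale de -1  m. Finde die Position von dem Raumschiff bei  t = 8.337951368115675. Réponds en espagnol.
Partiendo de la sacudida j(t) = 300·t^2 - 72·t + 18, tomamos 3 integrales. Tomando ∫j(t)dt y aplicando a(0) = 0, encontramos a(t) = 2·t·(50·t^2 - 18·t + 9). Integrando la aceleración y usando la condición inicial v(0) = 1, obtenemos v(t) = 25·t^4 - 12·t^3 + 9·t^2 + 1. Integrando la velocidad y usando la condición inicial x(0) = 2, obtenemos x(t) = 5·t^5 - 3·t^4 + 3·t^3 + t + 2. De la ecuación de la posición x(t) = 5·t^5 - 3·t^4 + 3·t^3 + t + 2, sustituimos t = 8.337951368115675 para obtener x = 188745.816798633.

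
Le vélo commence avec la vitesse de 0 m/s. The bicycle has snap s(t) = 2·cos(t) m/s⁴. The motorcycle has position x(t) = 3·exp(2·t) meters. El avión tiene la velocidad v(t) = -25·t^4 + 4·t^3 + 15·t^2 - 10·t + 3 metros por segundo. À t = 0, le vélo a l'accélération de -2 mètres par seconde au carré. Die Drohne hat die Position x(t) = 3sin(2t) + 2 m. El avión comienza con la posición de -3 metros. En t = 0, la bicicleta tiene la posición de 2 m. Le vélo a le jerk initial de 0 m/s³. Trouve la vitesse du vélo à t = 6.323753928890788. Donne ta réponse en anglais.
To solve this, we need to take 3 integrals of our snap equation s(t) = 2·cos(t). The integral of snap is jerk. Using j(0) = 0, we get j(t) = 2·sin(t). Integrating jerk and using the initial condition a(0) = -2, we get a(t) = -2·cos(t). Taking ∫a(t)dt and applying v(0) = 0, we find v(t) = -2·sin(t). From the given velocity equation v(t) = -2·sin(t), we substitute t = 6.323753928890788 to get v = -0.0811149891312211.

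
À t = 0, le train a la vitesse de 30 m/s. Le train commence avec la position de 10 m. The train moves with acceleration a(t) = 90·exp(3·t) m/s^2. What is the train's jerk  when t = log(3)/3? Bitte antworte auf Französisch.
En partant de l'accélération a(t) = 90·exp(3·t), nous prenons 1 dérivée. En prenant d/dt de a(t), nous trouvons j(t) = 270·exp(3·t). De l'équation du jerk j(t) = 270·exp(3·t), nous substituons t = log(3)/3 pour obtenir j = 810.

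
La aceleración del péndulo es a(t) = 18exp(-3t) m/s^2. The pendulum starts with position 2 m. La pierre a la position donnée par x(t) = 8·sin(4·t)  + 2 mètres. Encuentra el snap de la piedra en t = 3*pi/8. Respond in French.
En partant de la position x(t) = 8·sin(4·t) + 2, nous prenons 4 dérivées. En prenant d/dt de x(t), nous trouvons v(t) = 32·cos(4·t). En dérivant la vitesse, nous obtenons l'accélération: a(t) = -128·sin(4·t). En prenant d/dt de a(t), nous trouvons j(t) = -512·cos(4·t). La dérivée du jerk donne le snap: s(t) = 2048·sin(4·t). Nous avons le snap s(t) = 2048·sin(4·t). En substituant t = 3*pi/8: s(3*pi/8) = -2048.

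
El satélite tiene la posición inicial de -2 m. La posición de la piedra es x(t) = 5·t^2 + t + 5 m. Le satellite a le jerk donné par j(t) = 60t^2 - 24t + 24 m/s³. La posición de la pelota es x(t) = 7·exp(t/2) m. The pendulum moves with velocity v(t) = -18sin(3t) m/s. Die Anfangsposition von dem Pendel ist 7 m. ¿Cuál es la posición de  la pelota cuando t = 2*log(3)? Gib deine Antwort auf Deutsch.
Wir haben die Position x(t) = 7·exp(t/2). Durch Einsetzen von t = 2*log(3): x(2*log(3)) = 21.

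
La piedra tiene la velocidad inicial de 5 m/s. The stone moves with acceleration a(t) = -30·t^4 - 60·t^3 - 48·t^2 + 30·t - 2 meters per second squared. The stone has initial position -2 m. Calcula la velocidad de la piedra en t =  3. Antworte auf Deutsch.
Um dies zu lösen, müssen wir 1 Integral unserer Gleichung für die Beschleunigung a(t) = -30·t^4 - 60·t^3 - 48·t^2 + 30·t - 2 finden. Mit ∫a(t)dt und Anwendung von v(0) = 5, finden wir v(t) = -6·t^5 - 15·t^4 - 16·t^3 + 15·t^2 - 2·t + 5. Wir haben die Geschwindigkeit v(t) = -6·t^5 - 15·t^4 - 16·t^3 + 15·t^2 - 2·t + 5. Durch Einsetzen von t = 3: v(3) = -2971.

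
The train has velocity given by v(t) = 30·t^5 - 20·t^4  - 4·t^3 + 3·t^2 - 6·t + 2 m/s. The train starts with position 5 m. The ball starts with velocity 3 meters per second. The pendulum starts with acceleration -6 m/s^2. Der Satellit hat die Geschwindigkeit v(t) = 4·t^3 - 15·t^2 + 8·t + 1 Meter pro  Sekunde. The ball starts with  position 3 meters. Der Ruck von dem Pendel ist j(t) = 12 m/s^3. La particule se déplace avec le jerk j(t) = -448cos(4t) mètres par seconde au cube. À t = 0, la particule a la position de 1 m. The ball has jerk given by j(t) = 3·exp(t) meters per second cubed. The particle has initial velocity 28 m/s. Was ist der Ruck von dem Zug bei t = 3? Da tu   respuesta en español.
Partiendo de la velocidad v(t) = 30·t^5 - 20·t^4 - 4·t^3 + 3·t^2 - 6·t + 2, tomamos 2 derivadas. Tomando d/dt de v(t), encontramos a(t) = 150·t^4 - 80·t^3 - 12·t^2 + 6·t - 6. Tomando d/dt de a(t), encontramos j(t) = 600·t^3 - 240·t^2 - 24·t + 6. De la ecuación de la sacudida j(t) = 600·t^3 - 240·t^2 - 24·t + 6, sustituimos t = 3 para obtener j = 13974.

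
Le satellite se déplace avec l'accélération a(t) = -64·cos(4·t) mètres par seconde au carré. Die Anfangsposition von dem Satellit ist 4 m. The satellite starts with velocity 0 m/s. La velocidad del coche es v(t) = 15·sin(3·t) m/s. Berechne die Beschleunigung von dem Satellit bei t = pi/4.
Wir haben die Beschleunigung a(t) = -64·cos(4·t). Durch Einsetzen von t = pi/4: a(pi/4) = 64.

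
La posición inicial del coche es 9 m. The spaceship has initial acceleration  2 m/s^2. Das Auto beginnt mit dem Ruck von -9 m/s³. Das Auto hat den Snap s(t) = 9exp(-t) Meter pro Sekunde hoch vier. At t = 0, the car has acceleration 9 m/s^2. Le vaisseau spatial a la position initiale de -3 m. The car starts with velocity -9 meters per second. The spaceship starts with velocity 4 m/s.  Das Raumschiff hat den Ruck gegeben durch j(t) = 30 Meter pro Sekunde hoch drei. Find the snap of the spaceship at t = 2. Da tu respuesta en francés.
Pour résoudre ceci, nous devons prendre 1 dérivée de notre équation du jerk j(t) = 30. La dérivée du jerk donne le snap: s(t) = 0. Nous avons le snap s(t) = 0. En substituant t = 2: s(2) = 0.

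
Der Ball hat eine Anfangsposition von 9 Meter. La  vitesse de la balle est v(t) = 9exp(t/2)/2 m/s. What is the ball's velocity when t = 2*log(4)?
Using v(t) = 9·exp(t/2)/2 and substituting t = 2*log(4), we find v = 18.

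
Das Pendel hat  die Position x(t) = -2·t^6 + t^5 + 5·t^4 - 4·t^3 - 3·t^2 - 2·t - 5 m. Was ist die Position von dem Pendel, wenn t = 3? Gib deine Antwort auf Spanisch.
Tenemos la posición x(t) = -2·t^6 + t^5 + 5·t^4 - 4·t^3 - 3·t^2 - 2·t - 5. Sustituyendo t = 3: x(3) = -956.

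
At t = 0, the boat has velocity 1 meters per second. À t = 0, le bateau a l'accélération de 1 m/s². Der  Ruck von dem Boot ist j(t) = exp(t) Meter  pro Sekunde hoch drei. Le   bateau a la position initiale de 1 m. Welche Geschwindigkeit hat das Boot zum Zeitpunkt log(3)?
Wir müssen unsere Gleichung für den Ruck j(t) = exp(t) 2-mal integrieren. Durch Integration von dem Ruck und Verwendung der Anfangsbedingung a(0) = 1, erhalten wir a(t) = exp(t). Durch Integration von der Beschleunigung und Verwendung der Anfangsbedingung v(0) = 1, erhalten wir v(t) = exp(t). Aus der Gleichung für die Geschwindigkeit v(t) = exp(t), setzen wir t = log(3) ein und erhalten v = 3.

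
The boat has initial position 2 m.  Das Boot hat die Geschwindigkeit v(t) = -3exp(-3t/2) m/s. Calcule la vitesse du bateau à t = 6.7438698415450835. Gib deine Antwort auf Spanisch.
Usando v(t) = -3·exp(-3·t/2) y sustituyendo t = 6.7438698415450835, encontramos v = -0.000121306219012063.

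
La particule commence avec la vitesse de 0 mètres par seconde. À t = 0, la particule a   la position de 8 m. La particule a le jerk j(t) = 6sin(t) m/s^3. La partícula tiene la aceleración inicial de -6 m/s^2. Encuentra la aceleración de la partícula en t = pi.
Debemos encontrar la antiderivada de nuestra ecuación de la sacudida j(t) = 6·sin(t) 1 vez. Integrando la sacudida y usando la condición inicial a(0) = -6, obtenemos a(t) = -6·cos(t). Tenemos la aceleración a(t) = -6·cos(t). Sustituyendo t = pi: a(pi) = 6.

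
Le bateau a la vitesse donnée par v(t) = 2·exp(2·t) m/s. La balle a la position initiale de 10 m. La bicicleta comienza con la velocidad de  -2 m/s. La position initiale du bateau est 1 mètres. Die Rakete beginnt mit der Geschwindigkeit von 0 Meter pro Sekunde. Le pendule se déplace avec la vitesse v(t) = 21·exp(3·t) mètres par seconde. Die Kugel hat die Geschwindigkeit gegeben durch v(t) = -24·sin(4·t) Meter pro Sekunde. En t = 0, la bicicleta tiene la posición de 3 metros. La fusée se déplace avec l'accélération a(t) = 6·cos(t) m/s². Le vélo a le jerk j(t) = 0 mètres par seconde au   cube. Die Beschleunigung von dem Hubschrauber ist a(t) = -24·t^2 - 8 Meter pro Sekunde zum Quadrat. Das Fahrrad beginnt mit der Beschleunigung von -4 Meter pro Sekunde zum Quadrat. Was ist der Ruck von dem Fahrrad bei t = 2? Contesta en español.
De la ecuación de la sacudida j(t) = 0, sustituimos t = 2 para obtener j = 0.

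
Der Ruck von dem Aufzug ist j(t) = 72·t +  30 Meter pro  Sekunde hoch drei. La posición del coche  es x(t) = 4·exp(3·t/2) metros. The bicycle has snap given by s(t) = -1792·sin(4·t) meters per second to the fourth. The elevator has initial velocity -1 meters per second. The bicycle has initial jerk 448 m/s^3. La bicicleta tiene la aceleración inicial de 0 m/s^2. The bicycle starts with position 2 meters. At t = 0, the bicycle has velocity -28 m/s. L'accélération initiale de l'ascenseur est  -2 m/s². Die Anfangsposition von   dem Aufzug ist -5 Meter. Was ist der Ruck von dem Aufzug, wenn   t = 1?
Wir haben den Ruck j(t) = 72·t + 30. Durch Einsetzen von t = 1: j(1) = 102.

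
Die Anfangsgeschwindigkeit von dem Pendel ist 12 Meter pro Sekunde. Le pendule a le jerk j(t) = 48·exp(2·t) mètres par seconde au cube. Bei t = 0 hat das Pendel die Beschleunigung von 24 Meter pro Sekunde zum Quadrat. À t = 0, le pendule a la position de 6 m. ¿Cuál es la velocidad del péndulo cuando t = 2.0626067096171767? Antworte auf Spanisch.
Partiendo de la sacudida j(t) = 48·exp(2·t), tomamos 2 integrales. La antiderivada de la sacudida es la aceleración. Usando a(0) = 24, obtenemos a(t) = 24·exp(2·t). Integrando la aceleración y usando la condición inicial v(0) = 12, obtenemos v(t) = 12·exp(2·t). Tenemos la velocidad v(t) = 12·exp(2·t). Sustituyendo t = 2.0626067096171767: v(2.0626067096171767) = 742.572173279038.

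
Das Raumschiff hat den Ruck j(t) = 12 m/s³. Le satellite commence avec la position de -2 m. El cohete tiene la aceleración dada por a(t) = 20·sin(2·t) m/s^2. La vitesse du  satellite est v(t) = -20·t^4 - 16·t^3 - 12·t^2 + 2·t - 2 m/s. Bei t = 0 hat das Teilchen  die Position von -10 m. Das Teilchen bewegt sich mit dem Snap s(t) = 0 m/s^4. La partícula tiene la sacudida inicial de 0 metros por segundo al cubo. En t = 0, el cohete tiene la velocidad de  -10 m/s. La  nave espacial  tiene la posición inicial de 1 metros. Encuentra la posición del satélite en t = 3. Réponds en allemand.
Wir müssen unsere Gleichung für die Geschwindigkeit v(t) = -20·t^4 - 16·t^3 - 12·t^2 + 2·t - 2 1-mal integrieren. Durch Integration von der Geschwindigkeit und Verwendung der Anfangsbedingung x(0) = -2, erhalten wir x(t) = -4·t^5 - 4·t^4 - 4·t^3 + t^2 - 2·t - 2. Wir haben die Position x(t) = -4·t^5 - 4·t^4 - 4·t^3 + t^2 - 2·t - 2. Durch Einsetzen von t = 3: x(3) = -1403.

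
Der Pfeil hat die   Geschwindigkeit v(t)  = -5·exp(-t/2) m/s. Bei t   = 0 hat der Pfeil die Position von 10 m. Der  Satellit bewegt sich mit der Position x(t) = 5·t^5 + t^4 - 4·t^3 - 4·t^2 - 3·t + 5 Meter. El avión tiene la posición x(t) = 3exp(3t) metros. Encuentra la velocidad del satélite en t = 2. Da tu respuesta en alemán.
Um dies zu lösen, müssen wir 1 Ableitung unserer Gleichung für die Position x(t) = 5·t^5 + t^4 - 4·t^3 - 4·t^2 - 3·t + 5 nehmen. Mit d/dt von x(t) finden wir v(t) = 25·t^4 + 4·t^3 - 12·t^2 - 8·t - 3. Mit v(t) = 25·t^4 + 4·t^3 - 12·t^2 - 8·t - 3 und Einsetzen von t = 2, finden wir v = 365.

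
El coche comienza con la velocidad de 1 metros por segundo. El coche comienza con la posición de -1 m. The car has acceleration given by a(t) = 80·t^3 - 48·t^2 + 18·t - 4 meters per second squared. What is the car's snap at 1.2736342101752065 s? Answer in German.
Um dies zu lösen, müssen wir 2 Ableitungen unserer Gleichung für die Beschleunigung a(t) = 80·t^3 - 48·t^2 + 18·t - 4 nehmen. Durch Ableiten von der Beschleunigung erhalten wir den Ruck: j(t) = 240·t^2 - 96·t + 18. Durch Ableiten von dem Ruck erhalten wir den Snap: s(t) = 480·t - 96. Mit s(t) = 480·t - 96 und Einsetzen von t = 1.2736342101752065, finden wir s = 515.344420884099.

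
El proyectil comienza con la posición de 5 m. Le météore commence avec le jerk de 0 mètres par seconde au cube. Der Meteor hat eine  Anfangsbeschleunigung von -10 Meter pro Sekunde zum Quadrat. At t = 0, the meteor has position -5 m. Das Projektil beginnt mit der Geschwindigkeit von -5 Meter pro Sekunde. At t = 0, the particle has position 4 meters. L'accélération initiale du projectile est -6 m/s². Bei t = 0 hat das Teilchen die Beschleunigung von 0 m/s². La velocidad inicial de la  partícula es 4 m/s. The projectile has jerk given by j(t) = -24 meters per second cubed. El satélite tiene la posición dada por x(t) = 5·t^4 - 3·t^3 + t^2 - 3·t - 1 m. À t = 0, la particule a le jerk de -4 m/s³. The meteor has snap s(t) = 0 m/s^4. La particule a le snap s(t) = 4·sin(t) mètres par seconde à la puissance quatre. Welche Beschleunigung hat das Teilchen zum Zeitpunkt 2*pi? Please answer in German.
Wir müssen das Integral unserer Gleichung für den Snap s(t) = 4·sin(t) 2-mal finden. Mit ∫s(t)dt und Anwendung von j(0) = -4, finden wir j(t) = -4·cos(t). Das Integral von dem Ruck, mit a(0) = 0, ergibt die Beschleunigung: a(t) = -4·sin(t). Wir haben die Beschleunigung a(t) = -4·sin(t). Durch Einsetzen von t = 2*pi: a(2*pi) = 0.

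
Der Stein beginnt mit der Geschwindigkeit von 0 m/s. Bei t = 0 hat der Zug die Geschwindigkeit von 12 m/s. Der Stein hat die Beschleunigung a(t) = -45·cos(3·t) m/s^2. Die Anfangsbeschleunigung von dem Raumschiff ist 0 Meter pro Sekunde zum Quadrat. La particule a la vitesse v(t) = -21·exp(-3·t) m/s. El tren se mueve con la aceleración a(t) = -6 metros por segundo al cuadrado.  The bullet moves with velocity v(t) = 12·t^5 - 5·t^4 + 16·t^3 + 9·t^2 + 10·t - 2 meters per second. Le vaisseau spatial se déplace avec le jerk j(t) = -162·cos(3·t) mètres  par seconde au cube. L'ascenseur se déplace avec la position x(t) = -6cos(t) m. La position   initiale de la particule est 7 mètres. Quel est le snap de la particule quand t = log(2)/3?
Pour résoudre ceci, nous devons prendre 3 dérivées de notre équation de la vitesse v(t) = -21·exp(-3·t). En dérivant la vitesse, nous obtenons l'accélération: a(t) = 63·exp(-3·t). La dérivée de l'accélération donne le jerk: j(t) = -189·exp(-3·t). En dérivant le jerk, nous obtenons le snap: s(t) = 567·exp(-3·t). Nous avons le snap s(t) = 567·exp(-3·t). En substituant t = log(2)/3: s(log(2)/3) = 567/2.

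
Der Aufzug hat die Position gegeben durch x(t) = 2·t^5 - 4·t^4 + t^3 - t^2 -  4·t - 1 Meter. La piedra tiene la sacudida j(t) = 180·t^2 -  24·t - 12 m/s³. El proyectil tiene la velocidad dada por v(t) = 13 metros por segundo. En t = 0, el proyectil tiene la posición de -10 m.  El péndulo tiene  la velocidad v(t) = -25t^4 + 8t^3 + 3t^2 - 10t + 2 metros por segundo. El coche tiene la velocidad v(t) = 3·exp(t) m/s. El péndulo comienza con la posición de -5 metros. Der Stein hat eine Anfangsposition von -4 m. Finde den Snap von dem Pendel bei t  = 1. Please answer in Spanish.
Para resolver esto, necesitamos tomar 3 derivadas de nuestra ecuación de la velocidad v(t) = -25·t^4 + 8·t^3 + 3·t^2 - 10·t + 2. Tomando d/dt de v(t), encontramos a(t) = -100·t^3 + 24·t^2 + 6·t - 10. La derivada de la aceleración da la sacudida: j(t) = -300·t^2 + 48·t + 6. Derivando la sacudida, obtenemos el snap: s(t) = 48 - 600·t. Tenemos el snap s(t) = 48 - 600·t. Sustituyendo t = 1: s(1) = -552.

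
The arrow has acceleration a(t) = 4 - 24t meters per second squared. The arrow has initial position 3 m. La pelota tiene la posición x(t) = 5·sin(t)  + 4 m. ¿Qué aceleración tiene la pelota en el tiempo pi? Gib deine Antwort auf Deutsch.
Um dies zu lösen, müssen wir 2 Ableitungen unserer Gleichung für die Position x(t) = 5·sin(t) + 4 nehmen. Die Ableitung von der Position ergibt die Geschwindigkeit: v(t) = 5·cos(t). Durch Ableiten von der Geschwindigkeit erhalten wir die Beschleunigung: a(t) = -5·sin(t). Mit a(t) = -5·sin(t) und Einsetzen von t = pi, finden wir a = 0.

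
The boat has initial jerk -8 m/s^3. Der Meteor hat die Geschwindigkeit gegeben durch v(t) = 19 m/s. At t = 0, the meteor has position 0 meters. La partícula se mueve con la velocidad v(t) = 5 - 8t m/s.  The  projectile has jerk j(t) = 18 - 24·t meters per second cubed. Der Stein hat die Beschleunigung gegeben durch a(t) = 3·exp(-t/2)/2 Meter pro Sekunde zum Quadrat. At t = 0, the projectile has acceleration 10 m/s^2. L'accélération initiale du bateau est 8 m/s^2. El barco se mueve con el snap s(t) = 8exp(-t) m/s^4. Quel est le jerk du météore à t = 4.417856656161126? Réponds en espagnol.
Partiendo de la velocidad v(t) = 19, tomamos 2 derivadas. La derivada de la velocidad da la aceleración: a(t) = 0. Tomando d/dt de a(t), encontramos j(t) = 0. Tenemos la sacudida j(t) = 0. Sustituyendo t = 4.417856656161126: j(4.417856656161126) = 0.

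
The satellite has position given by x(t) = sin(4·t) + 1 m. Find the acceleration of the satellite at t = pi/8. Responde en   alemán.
Ausgehend von der Position x(t) = sin(4·t) + 1, nehmen wir 2 Ableitungen. Die Ableitung von der Position ergibt die Geschwindigkeit: v(t) = 4·cos(4·t). Mit d/dt von v(t) finden wir a(t) = -16·sin(4·t). Mit a(t) = -16·sin(4·t) und Einsetzen von t = pi/8, finden wir a = -16.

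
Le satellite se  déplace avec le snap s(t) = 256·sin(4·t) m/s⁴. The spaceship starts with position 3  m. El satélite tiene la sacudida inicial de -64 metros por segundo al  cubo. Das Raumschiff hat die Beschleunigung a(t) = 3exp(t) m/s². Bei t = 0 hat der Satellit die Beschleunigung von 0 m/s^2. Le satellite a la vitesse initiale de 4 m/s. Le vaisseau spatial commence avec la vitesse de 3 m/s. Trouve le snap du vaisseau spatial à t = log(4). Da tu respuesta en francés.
Nous devons dériver notre équation de l'accélération a(t) = 3·exp(t) 2 fois. La dérivée de l'accélération donne le jerk: j(t) = 3·exp(t). La dérivée du jerk donne le snap: s(t) = 3·exp(t). En utilisant s(t) = 3·exp(t) et en substituant t = log(4), nous trouvons s = 12.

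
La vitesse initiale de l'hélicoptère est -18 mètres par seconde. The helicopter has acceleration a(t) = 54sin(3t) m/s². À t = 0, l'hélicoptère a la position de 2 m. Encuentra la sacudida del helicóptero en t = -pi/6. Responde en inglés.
To solve this, we need to take 1 derivative of our acceleration equation a(t) = 54·sin(3·t). The derivative of acceleration gives jerk: j(t) = 162·cos(3·t). Using j(t) = 162·cos(3·t) and substituting t = -pi/6, we find j = 0.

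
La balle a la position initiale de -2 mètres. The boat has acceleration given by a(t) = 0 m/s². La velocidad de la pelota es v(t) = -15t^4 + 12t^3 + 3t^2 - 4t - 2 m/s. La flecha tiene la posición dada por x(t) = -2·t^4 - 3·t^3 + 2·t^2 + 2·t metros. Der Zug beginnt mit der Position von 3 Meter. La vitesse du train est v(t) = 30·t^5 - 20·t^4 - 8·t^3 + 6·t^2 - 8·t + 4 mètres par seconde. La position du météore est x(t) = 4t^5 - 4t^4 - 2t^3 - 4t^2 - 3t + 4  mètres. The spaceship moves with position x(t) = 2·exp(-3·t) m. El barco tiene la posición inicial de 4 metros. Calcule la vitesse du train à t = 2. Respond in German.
Mit v(t) = 30·t^5 - 20·t^4 - 8·t^3 + 6·t^2 - 8·t + 4 und Einsetzen von t = 2, finden wir v = 588.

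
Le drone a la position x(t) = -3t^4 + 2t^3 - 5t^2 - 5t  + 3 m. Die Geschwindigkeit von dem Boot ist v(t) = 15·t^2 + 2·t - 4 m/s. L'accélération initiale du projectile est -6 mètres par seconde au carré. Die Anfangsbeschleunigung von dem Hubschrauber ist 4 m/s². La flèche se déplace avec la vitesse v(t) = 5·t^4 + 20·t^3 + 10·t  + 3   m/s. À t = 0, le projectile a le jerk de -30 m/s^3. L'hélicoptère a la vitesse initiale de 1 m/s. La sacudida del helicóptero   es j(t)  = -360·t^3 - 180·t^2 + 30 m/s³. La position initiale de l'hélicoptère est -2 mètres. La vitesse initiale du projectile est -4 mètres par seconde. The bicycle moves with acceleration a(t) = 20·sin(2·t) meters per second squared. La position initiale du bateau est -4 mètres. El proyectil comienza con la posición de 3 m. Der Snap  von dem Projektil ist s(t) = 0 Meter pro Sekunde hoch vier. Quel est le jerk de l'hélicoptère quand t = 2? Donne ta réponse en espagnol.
Usando j(t) = -360·t^3 - 180·t^2 + 30 y sustituyendo t = 2, encontramos j = -3570.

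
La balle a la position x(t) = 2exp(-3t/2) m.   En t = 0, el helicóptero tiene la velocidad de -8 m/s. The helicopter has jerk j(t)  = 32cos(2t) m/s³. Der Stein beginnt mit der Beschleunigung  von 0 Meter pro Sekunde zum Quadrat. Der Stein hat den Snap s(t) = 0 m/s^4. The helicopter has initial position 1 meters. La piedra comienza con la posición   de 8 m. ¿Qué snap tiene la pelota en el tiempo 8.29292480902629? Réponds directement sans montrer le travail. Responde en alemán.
Die Antwort ist 0.0000400901615936153.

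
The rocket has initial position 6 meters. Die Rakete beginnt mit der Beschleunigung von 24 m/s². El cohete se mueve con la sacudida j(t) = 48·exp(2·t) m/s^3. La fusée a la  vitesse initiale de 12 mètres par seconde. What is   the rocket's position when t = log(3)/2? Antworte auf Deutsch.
Ausgehend von dem Ruck j(t) = 48·exp(2·t), nehmen wir 3 Stammfunktionen. Durch Integration von dem Ruck und Verwendung der Anfangsbedingung a(0) = 24, erhalten wir a(t) = 24·exp(2·t). Die Stammfunktion von der Beschleunigung ist die Geschwindigkeit. Mit v(0) = 12 erhalten wir v(t) = 12·exp(2·t). Die Stammfunktion von der Geschwindigkeit ist die Position. Mit x(0) = 6 erhalten wir x(t) = 6·exp(2·t). Aus der Gleichung für die Position x(t) = 6·exp(2·t), setzen wir t = log(3)/2 ein und erhalten x = 18.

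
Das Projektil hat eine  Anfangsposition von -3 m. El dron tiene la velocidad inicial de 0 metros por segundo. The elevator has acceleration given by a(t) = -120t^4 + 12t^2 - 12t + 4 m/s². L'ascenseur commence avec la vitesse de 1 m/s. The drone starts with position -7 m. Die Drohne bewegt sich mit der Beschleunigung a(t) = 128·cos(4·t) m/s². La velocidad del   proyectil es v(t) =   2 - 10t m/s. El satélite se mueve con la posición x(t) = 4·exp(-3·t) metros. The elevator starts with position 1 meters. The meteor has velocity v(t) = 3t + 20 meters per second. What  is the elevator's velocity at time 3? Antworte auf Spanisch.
Necesitamos integrar nuestra ecuación de la aceleración a(t) = -120·t^4 + 12·t^2 - 12·t + 4 1 vez. La antiderivada de la aceleración es la velocidad. Usando v(0) = 1, obtenemos v(t) = -24·t^5 + 4·t^3 - 6·t^2 + 4·t + 1. Usando v(t) = -24·t^5 + 4·t^3 - 6·t^2 + 4·t + 1 y sustituyendo t = 3, encontramos v = -5765.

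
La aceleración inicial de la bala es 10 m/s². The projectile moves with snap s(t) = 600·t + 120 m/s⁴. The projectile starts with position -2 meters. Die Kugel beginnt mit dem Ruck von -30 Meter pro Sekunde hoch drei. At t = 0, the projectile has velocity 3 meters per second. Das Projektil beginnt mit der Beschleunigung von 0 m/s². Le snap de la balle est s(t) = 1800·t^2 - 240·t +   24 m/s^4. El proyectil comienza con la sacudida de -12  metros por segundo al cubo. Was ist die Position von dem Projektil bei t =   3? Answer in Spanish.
Debemos encontrar la antiderivada de nuestra ecuación del snap s(t) = 600·t + 120 4 veces. Integrando el snap y usando la condición inicial j(0) = -12, obtenemos j(t) = 300·t^2 + 120·t - 12. La antiderivada de la sacudida, con a(0) = 0, da la aceleración: a(t) = 4·t·(25·t^2 + 15·t - 3). Integrando la aceleración y usando la condición inicial v(0) = 3, obtenemos v(t) = 25·t^4 + 20·t^3 - 6·t^2 + 3. La antiderivada de la velocidad, con x(0) = -2, da la posición: x(t) = 5·t^5 + 5·t^4 - 2·t^3 + 3·t - 2. Tenemos la posición x(t) = 5·t^5 + 5·t^4 - 2·t^3 + 3·t - 2. Sustituyendo t = 3: x(3) = 1573.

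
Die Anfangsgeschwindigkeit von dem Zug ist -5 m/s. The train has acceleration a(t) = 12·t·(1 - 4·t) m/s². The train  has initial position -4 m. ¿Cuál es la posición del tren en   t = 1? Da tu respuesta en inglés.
Starting from acceleration a(t) = 12·t·(1 - 4·t), we take 2 antiderivatives. Finding the antiderivative of a(t) and using v(0) = -5: v(t) = -16·t^3 + 6·t^2 - 5. Integrating velocity and using the initial condition x(0) = -4, we get x(t) = -4·t^4 + 2·t^3 - 5·t - 4. Using x(t) = -4·t^4 + 2·t^3 - 5·t - 4 and substituting t = 1, we find x = -11.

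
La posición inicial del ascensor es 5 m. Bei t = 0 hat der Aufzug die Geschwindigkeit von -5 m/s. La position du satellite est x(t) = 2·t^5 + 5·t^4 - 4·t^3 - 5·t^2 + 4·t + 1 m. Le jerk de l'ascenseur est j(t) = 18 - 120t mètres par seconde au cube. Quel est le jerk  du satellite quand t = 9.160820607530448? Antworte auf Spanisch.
Para resolver esto, necesitamos tomar 3 derivadas de nuestra ecuación de la posición x(t) = 2·t^5 + 5·t^4 - 4·t^3 - 5·t^2 + 4·t + 1. Tomando d/dt de x(t), encontramos v(t) = 10·t^4 + 20·t^3 - 12·t^2 - 10·t + 4. La derivada de la velocidad da la aceleración: a(t) = 40·t^3 + 60·t^2 - 24·t - 10. Tomando d/dt de a(t), encontramos j(t) = 120·t^2 + 120·t - 24. De la ecuación de la sacudida j(t) = 120·t^2 + 120·t - 24, sustituimos t = 9.160820607530448 para obtener j = 11145.7745773062.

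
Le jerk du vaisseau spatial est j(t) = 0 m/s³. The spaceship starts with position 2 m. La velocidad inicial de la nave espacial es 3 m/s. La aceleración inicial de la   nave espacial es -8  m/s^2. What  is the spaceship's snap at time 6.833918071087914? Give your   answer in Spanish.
Partiendo de la sacudida j(t) = 0, tomamos 1 derivada. Derivando la sacudida, obtenemos el snap: s(t) = 0. Tenemos el snap s(t) = 0. Sustituyendo t = 6.833918071087914: s(6.833918071087914) = 0.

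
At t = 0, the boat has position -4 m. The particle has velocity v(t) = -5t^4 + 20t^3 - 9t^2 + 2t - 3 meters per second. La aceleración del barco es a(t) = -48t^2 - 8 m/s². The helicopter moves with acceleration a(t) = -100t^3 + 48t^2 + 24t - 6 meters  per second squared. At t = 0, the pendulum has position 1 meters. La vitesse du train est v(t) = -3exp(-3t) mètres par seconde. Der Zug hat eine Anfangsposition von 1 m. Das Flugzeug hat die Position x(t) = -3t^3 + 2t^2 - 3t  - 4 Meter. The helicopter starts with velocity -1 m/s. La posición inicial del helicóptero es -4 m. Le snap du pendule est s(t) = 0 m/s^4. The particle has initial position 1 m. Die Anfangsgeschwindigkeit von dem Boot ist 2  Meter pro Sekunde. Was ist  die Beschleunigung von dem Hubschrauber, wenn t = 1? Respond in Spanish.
De la ecuación de la aceleración a(t) = -100·t^3 + 48·t^2 + 24·t - 6, sustituimos t = 1 para obtener a = -34.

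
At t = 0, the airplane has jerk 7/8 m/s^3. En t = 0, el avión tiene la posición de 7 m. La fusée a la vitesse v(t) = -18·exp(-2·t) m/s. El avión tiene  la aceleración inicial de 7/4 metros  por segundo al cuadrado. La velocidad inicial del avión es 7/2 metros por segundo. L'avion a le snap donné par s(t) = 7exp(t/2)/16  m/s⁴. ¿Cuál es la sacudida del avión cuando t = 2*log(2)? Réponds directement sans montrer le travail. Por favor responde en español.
La sacudida en t = 2*log(2) es j = 7/4.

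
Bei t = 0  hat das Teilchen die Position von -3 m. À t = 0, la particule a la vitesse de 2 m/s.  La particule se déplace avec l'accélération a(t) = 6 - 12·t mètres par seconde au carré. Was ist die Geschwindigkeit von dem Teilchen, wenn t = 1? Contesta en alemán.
Ausgehend von der Beschleunigung a(t) = 6 - 12·t, nehmen wir 1 Stammfunktion. Die Stammfunktion von der Beschleunigung ist die Geschwindigkeit. Mit v(0) = 2 erhalten wir v(t) = -6·t^2 + 6·t + 2. Mit v(t) = -6·t^2 + 6·t + 2 und Einsetzen von t = 1, finden wir v = 2.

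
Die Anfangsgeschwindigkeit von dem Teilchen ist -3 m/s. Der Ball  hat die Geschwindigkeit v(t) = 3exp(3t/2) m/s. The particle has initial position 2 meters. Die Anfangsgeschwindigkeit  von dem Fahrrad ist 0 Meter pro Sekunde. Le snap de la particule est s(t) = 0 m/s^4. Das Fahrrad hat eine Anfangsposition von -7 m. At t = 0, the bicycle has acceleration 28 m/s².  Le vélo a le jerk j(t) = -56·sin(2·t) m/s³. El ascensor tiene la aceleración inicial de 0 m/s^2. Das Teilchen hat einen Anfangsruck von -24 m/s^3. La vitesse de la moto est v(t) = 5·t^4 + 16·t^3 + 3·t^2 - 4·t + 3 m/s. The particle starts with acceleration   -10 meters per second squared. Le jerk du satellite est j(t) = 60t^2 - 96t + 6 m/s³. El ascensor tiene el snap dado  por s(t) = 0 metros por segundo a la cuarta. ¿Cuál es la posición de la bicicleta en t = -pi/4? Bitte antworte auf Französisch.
Nous devons intégrer notre équation du jerk j(t) = -56·sin(2·t) 3 fois. La primitive du jerk est l'accélération. En utilisant a(0) = 28, nous obtenons a(t) = 28·cos(2·t). La primitive de l'accélération est la vitesse. En utilisant v(0) = 0, nous obtenons v(t) = 14·sin(2·t). L'intégrale de la vitesse, avec x(0) = -7, donne la position: x(t) = -7·cos(2·t). En utilisant x(t) = -7·cos(2·t) et en substituant t = -pi/4, nous trouvons x = 0.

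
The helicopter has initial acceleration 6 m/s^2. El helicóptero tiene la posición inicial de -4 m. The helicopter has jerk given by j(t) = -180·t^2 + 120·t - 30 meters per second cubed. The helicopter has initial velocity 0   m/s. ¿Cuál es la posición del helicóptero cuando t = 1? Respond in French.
Pour résoudre ceci, nous devons prendre 3 intégrales de notre équation du jerk j(t) = -180·t^2 + 120·t - 30. L'intégrale du jerk, avec a(0) = 6, donne l'accélération: a(t) = -60·t^3 + 60·t^2 - 30·t + 6. La primitive de l'accélération est la vitesse. En utilisant v(0) = 0, nous obtenons v(t) = t·(-15·t^3 + 20·t^2 - 15·t + 6). L'intégrale de la vitesse est la position. En utilisant x(0) = -4, nous obtenons x(t) = -3·t^5 + 5·t^4 - 5·t^3 + 3·t^2 - 4. En utilisant x(t) = -3·t^5 + 5·t^4 - 5·t^3 + 3·t^2 - 4 et en substituant t = 1, nous trouvons x = -4.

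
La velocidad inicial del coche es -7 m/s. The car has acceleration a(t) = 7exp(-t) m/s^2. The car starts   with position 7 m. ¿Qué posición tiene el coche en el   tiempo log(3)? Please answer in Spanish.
Necesitamos integrar nuestra ecuación de la aceleración a(t) = 7·exp(-t) 2 veces. Tomando ∫a(t)dt y aplicando v(0) = -7, encontramos v(t) = -7·exp(-t). La integral de la velocidad, con x(0) = 7, da la posición: x(t) = 7·exp(-t). Usando x(t) = 7·exp(-t) y sustituyendo t = log(3), encontramos x = 7/3.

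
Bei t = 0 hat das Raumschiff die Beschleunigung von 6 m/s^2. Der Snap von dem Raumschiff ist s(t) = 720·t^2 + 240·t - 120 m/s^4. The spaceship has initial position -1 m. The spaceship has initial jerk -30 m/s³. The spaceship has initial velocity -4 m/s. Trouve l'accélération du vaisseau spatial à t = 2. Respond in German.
Wir müssen unsere Gleichung für den Snap s(t) = 720·t^2 + 240·t - 120 2-mal integrieren. Das Integral von dem Snap, mit j(0) = -30, ergibt den Ruck: j(t) = 240·t^3 + 120·t^2 - 120·t - 30. Durch Integration von dem Ruck und Verwendung der Anfangsbedingung a(0) = 6, erhalten wir a(t) = 60·t^4 + 40·t^3 - 60·t^2 - 30·t + 6. Wir haben die Beschleunigung a(t) = 60·t^4 + 40·t^3 - 60·t^2 - 30·t + 6. Durch Einsetzen von t = 2: a(2) = 986.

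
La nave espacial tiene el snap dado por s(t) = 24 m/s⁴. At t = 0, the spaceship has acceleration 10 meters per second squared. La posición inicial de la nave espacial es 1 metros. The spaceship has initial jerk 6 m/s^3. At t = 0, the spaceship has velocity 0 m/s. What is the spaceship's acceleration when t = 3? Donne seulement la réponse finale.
The acceleration at t = 3 is a = 136.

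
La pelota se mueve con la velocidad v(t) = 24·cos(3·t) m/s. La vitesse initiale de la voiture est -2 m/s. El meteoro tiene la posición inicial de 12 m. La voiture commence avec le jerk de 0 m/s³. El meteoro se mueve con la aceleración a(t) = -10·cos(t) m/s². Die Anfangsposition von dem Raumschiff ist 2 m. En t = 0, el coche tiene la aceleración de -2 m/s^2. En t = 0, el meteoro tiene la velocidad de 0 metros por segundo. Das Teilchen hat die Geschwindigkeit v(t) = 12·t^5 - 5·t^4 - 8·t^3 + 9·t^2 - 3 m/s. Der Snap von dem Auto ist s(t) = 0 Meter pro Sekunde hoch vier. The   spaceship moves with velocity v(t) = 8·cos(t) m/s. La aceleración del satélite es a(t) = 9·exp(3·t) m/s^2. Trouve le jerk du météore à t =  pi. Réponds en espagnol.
Partiendo de la aceleración a(t) = -10·cos(t), tomamos 1 derivada. La derivada de la aceleración da la sacudida: j(t) = 10·sin(t). Usando j(t) = 10·sin(t) y sustituyendo t = pi, encontramos j = 0.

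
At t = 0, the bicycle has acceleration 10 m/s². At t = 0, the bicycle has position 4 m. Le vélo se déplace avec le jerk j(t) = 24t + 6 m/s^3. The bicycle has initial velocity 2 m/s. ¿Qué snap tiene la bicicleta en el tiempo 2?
Para resolver esto, necesitamos tomar 1 derivada de nuestra ecuación de la sacudida j(t) = 24·t + 6. Derivando la sacudida, obtenemos el snap: s(t) = 24. Tenemos el snap s(t) = 24. Sustituyendo t = 2: s(2) = 24.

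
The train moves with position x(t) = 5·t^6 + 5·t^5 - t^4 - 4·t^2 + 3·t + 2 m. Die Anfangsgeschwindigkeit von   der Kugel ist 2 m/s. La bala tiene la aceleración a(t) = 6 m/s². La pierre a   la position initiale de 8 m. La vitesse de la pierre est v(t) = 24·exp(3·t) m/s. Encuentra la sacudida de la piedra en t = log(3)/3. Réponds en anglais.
To solve this, we need to take 2 derivatives of our velocity equation v(t) = 24·exp(3·t). Taking d/dt of v(t), we find a(t) = 72·exp(3·t). The derivative of acceleration gives jerk: j(t) = 216·exp(3·t). From the given jerk equation j(t) = 216·exp(3·t), we substitute t = log(3)/3 to get j = 648.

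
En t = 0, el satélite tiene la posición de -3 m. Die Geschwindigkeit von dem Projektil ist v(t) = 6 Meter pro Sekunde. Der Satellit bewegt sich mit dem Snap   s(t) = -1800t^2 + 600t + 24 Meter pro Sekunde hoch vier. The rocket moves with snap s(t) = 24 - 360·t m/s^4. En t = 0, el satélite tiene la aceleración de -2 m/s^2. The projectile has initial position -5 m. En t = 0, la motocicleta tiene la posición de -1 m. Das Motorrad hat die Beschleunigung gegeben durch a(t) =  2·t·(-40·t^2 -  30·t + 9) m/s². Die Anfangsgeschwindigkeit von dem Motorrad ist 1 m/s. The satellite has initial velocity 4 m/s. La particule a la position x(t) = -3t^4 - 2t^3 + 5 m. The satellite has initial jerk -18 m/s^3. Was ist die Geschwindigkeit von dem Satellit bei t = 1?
Wir müssen unsere Gleichung für den Snap s(t) = -1800·t^2 + 600·t + 24 3-mal integrieren. Die Stammfunktion von dem Snap, mit j(0) = -18, ergibt den Ruck: j(t) = -600·t^3 + 300·t^2 + 24·t - 18. Durch Integration von dem Ruck und Verwendung der Anfangsbedingung a(0) = -2, erhalten wir a(t) = -150·t^4 + 100·t^3 + 12·t^2 - 18·t - 2. Durch Integration von der Beschleunigung und Verwendung der Anfangsbedingung v(0) = 4, erhalten wir v(t) = -30·t^5 + 25·t^4 + 4·t^3 - 9·t^2 - 2·t + 4. Wir haben die Geschwindigkeit v(t) = -30·t^5 + 25·t^4 + 4·t^3 - 9·t^2 - 2·t + 4. Durch Einsetzen von t = 1: v(1) = -8.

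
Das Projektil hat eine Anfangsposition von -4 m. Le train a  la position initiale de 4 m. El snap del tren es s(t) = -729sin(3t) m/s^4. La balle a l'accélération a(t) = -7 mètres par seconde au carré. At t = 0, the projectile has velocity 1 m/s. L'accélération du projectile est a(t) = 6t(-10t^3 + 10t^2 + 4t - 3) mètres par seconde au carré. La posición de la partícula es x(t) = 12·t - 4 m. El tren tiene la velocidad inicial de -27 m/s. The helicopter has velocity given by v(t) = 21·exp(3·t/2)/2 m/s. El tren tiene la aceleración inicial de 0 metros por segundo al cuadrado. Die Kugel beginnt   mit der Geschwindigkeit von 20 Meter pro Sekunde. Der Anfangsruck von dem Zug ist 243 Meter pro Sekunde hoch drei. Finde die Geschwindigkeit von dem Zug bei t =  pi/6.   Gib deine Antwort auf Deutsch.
Um dies zu lösen, müssen wir 3 Integrale unserer Gleichung für den Snap s(t) = -729·sin(3·t) finden. Durch Integration von dem Snap und Verwendung der Anfangsbedingung j(0) = 243, erhalten wir j(t) = 243·cos(3·t). Mit ∫j(t)dt und Anwendung von a(0) = 0, finden wir a(t) = 81·sin(3·t). Die Stammfunktion von der Beschleunigung ist die Geschwindigkeit. Mit v(0) = -27 erhalten wir v(t) = -27·cos(3·t). Mit v(t) = -27·cos(3·t) und Einsetzen von t = pi/6, finden wir v = 0.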